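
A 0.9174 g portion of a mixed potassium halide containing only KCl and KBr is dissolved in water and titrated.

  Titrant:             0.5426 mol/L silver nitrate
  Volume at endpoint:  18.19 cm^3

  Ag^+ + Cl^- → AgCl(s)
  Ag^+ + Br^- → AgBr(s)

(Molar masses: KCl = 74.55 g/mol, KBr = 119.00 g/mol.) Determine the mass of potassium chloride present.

n(AgNO3) = 0.01819 × 0.5426 = 9.870 × 10^-3 mol
Let x = n(KCl), y = n(KBr).
Titrant: 1x + 1y = 9.870 × 10^-3;  mass: 74.55x + 119.00y = 0.9174
Solving, x = 5.784 × 10^-3 mol, y = 4.085 × 10^-3 mol
mass of KCl = 5.784 × 10^-3 × 74.55 = 0.4312 g

0.4312 g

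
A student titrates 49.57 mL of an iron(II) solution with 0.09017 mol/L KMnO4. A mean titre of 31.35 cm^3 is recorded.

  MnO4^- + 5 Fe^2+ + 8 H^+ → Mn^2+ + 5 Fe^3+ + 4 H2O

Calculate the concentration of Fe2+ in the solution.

0.2851 mol/L

n(KMnO4) = 0.03135 L × 0.09017 mol/L = 2.827 × 10^-3 mol
From the 5:1 mole ratio, n(Fe2+) = 5/1 × 2.827 × 10^-3 = 0.01413 mol
[Fe2+] = 0.01413 mol / 0.04957 L = 0.2851 mol/L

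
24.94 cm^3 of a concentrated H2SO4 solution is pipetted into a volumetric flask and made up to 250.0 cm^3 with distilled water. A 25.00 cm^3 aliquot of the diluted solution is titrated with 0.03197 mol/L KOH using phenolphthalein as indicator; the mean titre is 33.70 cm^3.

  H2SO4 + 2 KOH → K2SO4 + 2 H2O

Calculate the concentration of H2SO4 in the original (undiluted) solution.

n(KOH) = 0.03370 × 0.03197 = 1.077 × 10^-3 mol
From the 1:2 ratio, n(H2SO4) in the aliquot = 1/2 × 1.077 × 10^-3 = 5.387 × 10^-4 mol
[H2SO4]_dilute = 5.387 × 10^-4 / 0.02500 = 0.02155 mol/L
Dilution factor = 250.0 / 24.94 = 10.02
[H2SO4]_stock = 0.02155 × 10.02 = 0.2160 mol/L

0.2160 mol/L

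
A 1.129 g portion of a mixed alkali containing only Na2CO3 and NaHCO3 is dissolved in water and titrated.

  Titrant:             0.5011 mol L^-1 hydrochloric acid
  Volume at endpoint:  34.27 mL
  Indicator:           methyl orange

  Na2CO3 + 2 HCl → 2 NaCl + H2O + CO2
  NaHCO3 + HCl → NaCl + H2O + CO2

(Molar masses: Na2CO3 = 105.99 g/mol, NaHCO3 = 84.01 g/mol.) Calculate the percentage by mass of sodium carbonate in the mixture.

n(HCl) = 0.03427 × 0.5011 = 0.01717 mol
Let x = n(Na2CO3), y = n(NaHCO3).
Titrant: 2x + 1y = 0.01717;  mass: 105.99x + 84.01y = 1.129
Solving, x = 5.057 × 10^-3 mol, y = 7.059 × 10^-3 mol
mass of Na2CO3 = 5.057 × 10^-3 × 105.99 = 0.5360 g
% Na2CO3 = 0.5360 / 1.129 × 100 = 47.47 %

47.47 %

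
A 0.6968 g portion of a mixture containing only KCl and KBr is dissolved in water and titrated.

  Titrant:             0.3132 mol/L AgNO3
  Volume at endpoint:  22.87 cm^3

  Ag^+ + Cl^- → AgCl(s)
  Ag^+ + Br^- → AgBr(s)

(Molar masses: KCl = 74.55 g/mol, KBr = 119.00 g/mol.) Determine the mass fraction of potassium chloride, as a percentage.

n(AgNO3) = 0.02287 × 0.3132 = 7.163 × 10^-3 mol
Let x = n(KCl), y = n(KBr).
Titrant: 1x + 1y = 7.163 × 10^-3;  mass: 74.55x + 119.00y = 0.6968
Solving, x = 3.500 × 10^-3 mol, y = 3.663 × 10^-3 mol
mass of KCl = 3.500 × 10^-3 × 74.55 = 0.2609 g
% KCl = 0.2609 / 0.6968 × 100 = 37.45 %

37.45 %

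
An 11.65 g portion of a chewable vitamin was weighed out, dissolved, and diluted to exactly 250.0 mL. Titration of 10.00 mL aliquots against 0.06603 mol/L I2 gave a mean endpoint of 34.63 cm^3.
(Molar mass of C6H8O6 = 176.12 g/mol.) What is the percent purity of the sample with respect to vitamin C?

86.42 %

C6H8O6 + I2 → C6H6O6 + 2 HI
n(I2) per titration = 0.03463 × 0.06603 = 2.287 × 10^-3 mol
n(C6H8O6) in each aliquot = 2.287 × 10^-3 mol (1:1 ratio)
n(C6H8O6) in the whole flask = 2.287 × 10^-3 × 250.0/10.00 = 0.05717 mol
mass of C6H8O6 = 0.05717 × 176.12 = 10.07 g
% C6H8O6 = 10.07 / 11.65 × 100 = 86.42 %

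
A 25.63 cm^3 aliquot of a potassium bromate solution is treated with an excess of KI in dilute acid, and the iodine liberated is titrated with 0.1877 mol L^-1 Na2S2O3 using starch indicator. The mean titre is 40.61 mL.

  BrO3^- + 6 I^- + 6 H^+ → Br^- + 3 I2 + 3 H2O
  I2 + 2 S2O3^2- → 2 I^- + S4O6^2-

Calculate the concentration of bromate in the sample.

n(S2O3^2-) = 0.04061 × 0.1877 = 7.622 × 10^-3 mol
n(I2) = n(S2O3^2-)/2 = 3.811 × 10^-3 mol
From the 1:3 ratio, n(BrO3^-) in the aliquot = 1/3 × 3.811 × 10^-3 = 1.270 × 10^-3 mol
[BrO3^-] = 1.270 × 10^-3 / 0.02563 = 0.04957 mol/L

0.04957 mol/L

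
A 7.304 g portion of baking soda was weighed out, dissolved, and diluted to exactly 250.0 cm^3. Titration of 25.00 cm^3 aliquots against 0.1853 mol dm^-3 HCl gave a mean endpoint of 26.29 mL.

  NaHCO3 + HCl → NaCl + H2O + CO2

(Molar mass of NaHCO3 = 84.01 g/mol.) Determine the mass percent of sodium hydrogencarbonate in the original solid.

56.03 %

n(HCl) per titration = 0.02629 × 0.1853 = 4.872 × 10^-3 mol
n(NaHCO3) in each aliquot = 4.872 × 10^-3 mol (1:1 ratio)
n(NaHCO3) in the whole flask = 4.872 × 10^-3 × 250.0/25.00 = 0.04872 mol
mass of NaHCO3 = 0.04872 × 84.01 = 4.093 g
% NaHCO3 = 4.093 / 7.304 × 100 = 56.03 %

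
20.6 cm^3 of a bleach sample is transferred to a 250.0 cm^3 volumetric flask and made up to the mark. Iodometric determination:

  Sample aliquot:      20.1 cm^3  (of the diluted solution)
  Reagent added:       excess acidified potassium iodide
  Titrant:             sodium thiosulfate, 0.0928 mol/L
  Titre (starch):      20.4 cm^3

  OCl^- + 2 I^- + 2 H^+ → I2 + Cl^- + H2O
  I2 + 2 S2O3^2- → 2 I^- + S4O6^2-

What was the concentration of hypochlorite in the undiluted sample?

0.572 mol/L

n(S2O3^2-) = 0.0204 × 0.0928 = 1.89 × 10^-3 mol
n(I2) = n(S2O3^2-)/2 = 9.47 × 10^-4 mol
n(OCl^-) in the aliquot = 9.47 × 10^-4 mol (1:1 ratio)
[OCl^-]_dilute = 9.47 × 10^-4 / 0.0201 = 0.0471 mol/L
[OCl^-]_original = 0.0471 × 250.0/20.6 = 0.572 mol/L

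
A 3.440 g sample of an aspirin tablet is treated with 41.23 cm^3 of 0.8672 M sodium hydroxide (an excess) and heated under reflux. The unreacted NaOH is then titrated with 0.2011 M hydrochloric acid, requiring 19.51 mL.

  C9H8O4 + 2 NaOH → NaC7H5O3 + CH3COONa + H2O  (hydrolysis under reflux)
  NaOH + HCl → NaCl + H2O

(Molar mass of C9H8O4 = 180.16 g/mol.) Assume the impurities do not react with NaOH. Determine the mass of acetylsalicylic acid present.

2.867 g

n(NaOH) added = 0.04123 × 0.8672 = 0.03575 mol
n(HCl) used in back-titration = 0.01951 × 0.2011 = 3.923 × 10^-3 mol
n(NaOH) left over = 3.923 × 10^-3 mol (1:1 ratio)
n(NaOH) consumed by analyte = 0.03575 − 3.923 × 10^-3 = 0.03183 mol
From the 1:2 ratio, n(C9H8O4) = 1/2 × 0.03183 = 0.01592 mol
mass of C9H8O4 = 0.01592 × 180.16 = 2.867 g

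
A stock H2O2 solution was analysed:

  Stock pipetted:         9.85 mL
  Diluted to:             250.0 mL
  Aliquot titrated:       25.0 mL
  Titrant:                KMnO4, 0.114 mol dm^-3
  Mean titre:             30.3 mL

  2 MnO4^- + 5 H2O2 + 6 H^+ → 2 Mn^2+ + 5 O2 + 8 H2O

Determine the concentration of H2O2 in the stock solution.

n(KMnO4) = 0.0303 × 0.114 = 3.45 × 10^-3 mol
From the 5:2 ratio, n(H2O2) in the aliquot = 5/2 × 3.45 × 10^-3 = 8.64 × 10^-3 mol
[H2O2]_dilute = 8.64 × 10^-3 / 0.0250 = 0.345 mol/L
Dilution factor = 250.0 / 9.85 = 25.38
[H2O2]_stock = 0.345 × 25.38 = 8.77 mol/L

8.77 mol/L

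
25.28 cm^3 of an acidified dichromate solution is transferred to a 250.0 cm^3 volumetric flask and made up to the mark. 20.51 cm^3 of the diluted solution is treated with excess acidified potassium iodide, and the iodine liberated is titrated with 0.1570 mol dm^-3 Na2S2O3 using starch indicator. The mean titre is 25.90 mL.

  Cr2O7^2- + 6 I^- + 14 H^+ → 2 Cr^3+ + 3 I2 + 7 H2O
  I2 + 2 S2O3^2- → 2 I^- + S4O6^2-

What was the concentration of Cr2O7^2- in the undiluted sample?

n(S2O3^2-) = 0.02590 × 0.1570 = 4.066 × 10^-3 mol
n(I2) = n(S2O3^2-)/2 = 2.033 × 10^-3 mol
From the 1:3 ratio, n(Cr2O7^2-) in the aliquot = 1/3 × 2.033 × 10^-3 = 6.777 × 10^-4 mol
[Cr2O7^2-]_dilute = 6.777 × 10^-4 / 0.02051 = 0.03304 mol/L
[Cr2O7^2-]_original = 0.03304 × 250.0/25.28 = 0.3268 mol/L

0.3268 mol/L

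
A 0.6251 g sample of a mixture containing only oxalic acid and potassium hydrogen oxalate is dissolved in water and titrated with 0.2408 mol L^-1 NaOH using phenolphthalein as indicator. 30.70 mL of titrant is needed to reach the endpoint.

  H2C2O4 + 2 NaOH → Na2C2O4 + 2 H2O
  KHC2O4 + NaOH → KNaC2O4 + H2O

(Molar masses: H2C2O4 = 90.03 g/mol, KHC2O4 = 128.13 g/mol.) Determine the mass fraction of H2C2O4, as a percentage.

n(NaOH) = 0.03070 × 0.2408 = 7.393 × 10^-3 mol
Let x = n(H2C2O4), y = n(KHC2O4).
Titrant: 2x + 1y = 7.393 × 10^-3;  mass: 90.03x + 128.13y = 0.6251
Solving, x = 1.938 × 10^-3 mol, y = 3.517 × 10^-3 mol
mass of H2C2O4 = 1.938 × 10^-3 × 90.03 = 0.1745 g
% H2C2O4 = 0.1745 / 0.6251 × 100 = 27.91 %

27.91 %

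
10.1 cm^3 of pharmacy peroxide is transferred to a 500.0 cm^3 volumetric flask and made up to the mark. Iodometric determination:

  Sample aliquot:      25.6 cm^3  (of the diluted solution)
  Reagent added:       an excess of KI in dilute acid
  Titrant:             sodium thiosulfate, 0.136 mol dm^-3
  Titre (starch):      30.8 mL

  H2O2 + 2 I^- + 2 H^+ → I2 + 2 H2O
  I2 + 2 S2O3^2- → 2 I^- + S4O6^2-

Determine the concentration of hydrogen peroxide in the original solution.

4.05 mol/L

n(S2O3^2-) = 0.0308 × 0.136 = 4.19 × 10^-3 mol
n(I2) = n(S2O3^2-)/2 = 2.09 × 10^-3 mol
n(H2O2) in the aliquot = 2.09 × 10^-3 mol (1:1 ratio)
[H2O2]_dilute = 2.09 × 10^-3 / 0.0256 = 0.0818 mol/L
[H2O2]_original = 0.0818 × 500.0/10.1 = 4.05 mol/L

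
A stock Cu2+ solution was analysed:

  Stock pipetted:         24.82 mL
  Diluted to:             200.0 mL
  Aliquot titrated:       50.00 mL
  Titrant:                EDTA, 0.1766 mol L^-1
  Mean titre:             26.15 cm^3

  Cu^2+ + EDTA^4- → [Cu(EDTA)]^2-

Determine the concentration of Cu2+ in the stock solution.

0.7443 mol/L

n(EDTA) = 0.02615 × 0.1766 = 4.618 × 10^-3 mol
n(Cu2+) in the aliquot = 4.618 × 10^-3 mol (1:1 ratio)
[Cu2+]_dilute = 4.618 × 10^-3 / 0.05000 = 0.09236 mol/L
Dilution factor = 200.0 / 24.82 = 8.058
[Cu2+]_stock = 0.09236 × 8.058 = 0.7443 mol/L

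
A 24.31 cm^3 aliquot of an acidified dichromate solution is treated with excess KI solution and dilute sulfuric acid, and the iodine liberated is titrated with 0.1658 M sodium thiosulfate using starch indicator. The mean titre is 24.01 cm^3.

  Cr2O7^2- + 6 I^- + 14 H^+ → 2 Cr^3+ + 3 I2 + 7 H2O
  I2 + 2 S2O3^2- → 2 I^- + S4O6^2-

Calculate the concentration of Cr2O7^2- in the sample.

0.02729 M

n(S2O3^2-) = 0.02401 × 0.1658 = 3.981 × 10^-3 mol
n(I2) = n(S2O3^2-)/2 = 1.990 × 10^-3 mol
From the 1:3 ratio, n(Cr2O7^2-) in the aliquot = 1/3 × 1.990 × 10^-3 = 6.635 × 10^-4 mol
[Cr2O7^2-] = 6.635 × 10^-4 / 0.02431 = 0.02729 mol/L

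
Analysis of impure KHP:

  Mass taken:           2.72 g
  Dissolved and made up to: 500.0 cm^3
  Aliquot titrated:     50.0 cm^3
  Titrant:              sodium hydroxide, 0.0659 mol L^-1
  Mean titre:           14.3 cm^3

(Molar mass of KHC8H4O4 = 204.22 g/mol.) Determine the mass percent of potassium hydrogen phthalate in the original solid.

70.8 %

KHC8H4O4 + NaOH → KNaC8H4O4 + H2O
n(NaOH) per titration = 0.0143 × 0.0659 = 9.42 × 10^-4 mol
n(KHC8H4O4) in each aliquot = 9.42 × 10^-4 mol (1:1 ratio)
n(KHC8H4O4) in the whole flask = 9.42 × 10^-4 × 500.0/50.0 = 9.42 × 10^-3 mol
mass of KHC8H4O4 = 9.42 × 10^-3 × 204.22 = 1.92 g
% KHC8H4O4 = 1.92 / 2.72 × 100 = 70.8 %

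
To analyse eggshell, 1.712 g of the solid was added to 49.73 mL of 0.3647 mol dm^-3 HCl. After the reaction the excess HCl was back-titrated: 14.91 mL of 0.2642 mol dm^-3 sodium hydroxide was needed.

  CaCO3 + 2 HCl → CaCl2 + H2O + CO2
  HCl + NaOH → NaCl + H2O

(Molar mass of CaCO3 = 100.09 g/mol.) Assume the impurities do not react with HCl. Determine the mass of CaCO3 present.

0.7105 g

n(HCl) added = 0.04973 × 0.3647 = 0.01814 mol
n(NaOH) used in back-titration = 0.01491 × 0.2642 = 3.939 × 10^-3 mol
n(HCl) left over = 3.939 × 10^-3 mol (1:1 ratio)
n(HCl) consumed by analyte = 0.01814 − 3.939 × 10^-3 = 0.01420 mol
From the 1:2 ratio, n(CaCO3) = 1/2 × 0.01420 = 7.099 × 10^-3 mol
mass of CaCO3 = 7.099 × 10^-3 × 100.09 = 0.7105 g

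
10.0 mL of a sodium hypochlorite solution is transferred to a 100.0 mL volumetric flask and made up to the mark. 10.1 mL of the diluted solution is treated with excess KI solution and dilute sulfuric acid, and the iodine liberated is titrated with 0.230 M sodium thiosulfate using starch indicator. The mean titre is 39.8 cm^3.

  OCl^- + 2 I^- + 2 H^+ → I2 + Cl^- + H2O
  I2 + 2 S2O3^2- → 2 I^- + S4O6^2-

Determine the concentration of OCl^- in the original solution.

4.53 M

n(S2O3^2-) = 0.0398 × 0.230 = 9.15 × 10^-3 mol
n(I2) = n(S2O3^2-)/2 = 4.58 × 10^-3 mol
n(OCl^-) in the aliquot = 4.58 × 10^-3 mol (1:1 ratio)
[OCl^-]_dilute = 4.58 × 10^-3 / 0.0101 = 0.453 mol/L
[OCl^-]_original = 0.453 × 100.0/10.0 = 4.53 mol/L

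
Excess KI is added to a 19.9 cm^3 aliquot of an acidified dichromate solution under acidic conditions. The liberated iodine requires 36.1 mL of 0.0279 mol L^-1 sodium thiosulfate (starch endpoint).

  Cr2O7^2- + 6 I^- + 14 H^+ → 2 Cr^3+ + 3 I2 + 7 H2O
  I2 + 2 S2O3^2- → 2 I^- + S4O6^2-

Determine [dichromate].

n(S2O3^2-) = 0.0361 × 0.0279 = 1.01 × 10^-3 mol
n(I2) = n(S2O3^2-)/2 = 5.04 × 10^-4 mol
From the 1:3 ratio, n(Cr2O7^2-) in the aliquot = 1/3 × 5.04 × 10^-4 = 1.68 × 10^-4 mol
[Cr2O7^2-] = 1.68 × 10^-4 / 0.0199 = 0.00844 mol/L

0.00844 mol/L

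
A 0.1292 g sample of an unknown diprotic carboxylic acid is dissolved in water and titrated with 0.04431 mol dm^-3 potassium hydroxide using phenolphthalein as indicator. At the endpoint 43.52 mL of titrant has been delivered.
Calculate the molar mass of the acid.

134.0 g/mol

n(KOH) = 0.04352 L × 0.04431 mol/L = 1.928 × 10^-3 mol
From the 1:2 ratio, n(H2A) = 1/2 × 1.928 × 10^-3 = 9.642 × 10^-4 mol
M = m / n = 0.1292 g / 9.642 × 10^-4 mol = 134.0 g/mol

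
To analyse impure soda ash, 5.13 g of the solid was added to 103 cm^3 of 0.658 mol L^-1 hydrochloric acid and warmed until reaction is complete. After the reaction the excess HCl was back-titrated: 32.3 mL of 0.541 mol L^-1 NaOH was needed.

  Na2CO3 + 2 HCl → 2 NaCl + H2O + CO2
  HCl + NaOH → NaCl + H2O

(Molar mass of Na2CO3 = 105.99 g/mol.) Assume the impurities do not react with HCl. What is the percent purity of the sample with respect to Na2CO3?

52.0 %

n(HCl) added = 0.103 × 0.658 = 0.0678 mol
n(NaOH) used in back-titration = 0.0323 × 0.541 = 0.0175 mol
n(HCl) left over = 0.0175 mol (1:1 ratio)
n(HCl) consumed by analyte = 0.0678 − 0.0175 = 0.0503 mol
From the 1:2 ratio, n(Na2CO3) = 1/2 × 0.0503 = 0.0251 mol
mass of Na2CO3 = 0.0251 × 105.99 = 2.67 g
% Na2CO3 = 2.67 / 5.13 × 100 = 52.0 %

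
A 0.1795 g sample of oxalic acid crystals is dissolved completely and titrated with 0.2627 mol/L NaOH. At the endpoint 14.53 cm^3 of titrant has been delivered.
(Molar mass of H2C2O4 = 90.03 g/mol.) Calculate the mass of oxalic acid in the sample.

0.1718 g

H2C2O4 + 2 NaOH → Na2C2O4 + 2 H2O
n(NaOH) = 0.01453 L × 0.2627 mol/L = 3.817 × 10^-3 mol
From the 1:2 ratio, n(H2C2O4) = 1/2 × 3.817 × 10^-3 = 1.909 × 10^-3 mol
mass of H2C2O4 = 1.909 × 10^-3 × 90.03 g/mol = 0.1718 g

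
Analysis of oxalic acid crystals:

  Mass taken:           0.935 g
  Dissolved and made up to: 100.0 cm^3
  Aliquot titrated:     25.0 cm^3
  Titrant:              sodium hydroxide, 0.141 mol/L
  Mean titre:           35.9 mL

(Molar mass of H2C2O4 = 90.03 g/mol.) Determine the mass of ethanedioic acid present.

0.911 g

H2C2O4 + 2 NaOH → Na2C2O4 + 2 H2O
n(NaOH) per titration = 0.0359 × 0.141 = 5.06 × 10^-3 mol
From the 1:2 ratio, n(H2C2O4) in each aliquot = 1/2 × 5.06 × 10^-3 = 2.53 × 10^-3 mol
n(H2C2O4) in the whole flask = 2.53 × 10^-3 × 100.0/25.0 = 0.0101 mol
mass of H2C2O4 = 0.0101 × 90.03 = 0.911 g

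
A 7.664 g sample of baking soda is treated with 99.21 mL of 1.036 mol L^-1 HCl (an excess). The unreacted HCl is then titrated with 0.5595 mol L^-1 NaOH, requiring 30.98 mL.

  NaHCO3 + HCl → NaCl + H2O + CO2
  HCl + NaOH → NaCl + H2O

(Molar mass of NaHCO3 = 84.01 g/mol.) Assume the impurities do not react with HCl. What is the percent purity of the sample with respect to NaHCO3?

n(HCl) added = 0.09921 × 1.036 = 0.1028 mol
n(NaOH) used in back-titration = 0.03098 × 0.5595 = 0.01733 mol
n(HCl) left over = 0.01733 mol (1:1 ratio)
n(HCl) consumed by analyte = 0.1028 − 0.01733 = 0.08545 mol
n(NaHCO3) = 0.08545 mol (1:1 ratio)
mass of NaHCO3 = 0.08545 × 84.01 = 7.179 g
% NaHCO3 = 7.179 / 7.664 × 100 = 93.67 %

93.67 %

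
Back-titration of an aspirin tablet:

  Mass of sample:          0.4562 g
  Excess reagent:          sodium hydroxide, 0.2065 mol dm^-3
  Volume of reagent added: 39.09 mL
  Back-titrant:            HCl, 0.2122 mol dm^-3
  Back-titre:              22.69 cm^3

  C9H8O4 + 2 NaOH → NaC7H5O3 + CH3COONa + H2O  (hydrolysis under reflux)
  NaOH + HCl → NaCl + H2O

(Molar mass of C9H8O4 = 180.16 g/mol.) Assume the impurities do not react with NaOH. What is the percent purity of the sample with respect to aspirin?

64.32 %

n(NaOH) added = 0.03909 × 0.2065 = 8.072 × 10^-3 mol
n(HCl) used in back-titration = 0.02269 × 0.2122 = 4.815 × 10^-3 mol
n(NaOH) left over = 4.815 × 10^-3 mol (1:1 ratio)
n(NaOH) consumed by analyte = 8.072 × 10^-3 − 4.815 × 10^-3 = 3.257 × 10^-3 mol
From the 1:2 ratio, n(C9H8O4) = 1/2 × 3.257 × 10^-3 = 1.629 × 10^-3 mol
mass of C9H8O4 = 1.629 × 10^-3 × 180.16 = 0.2934 g
% C9H8O4 = 0.2934 / 0.4562 × 100 = 64.32 %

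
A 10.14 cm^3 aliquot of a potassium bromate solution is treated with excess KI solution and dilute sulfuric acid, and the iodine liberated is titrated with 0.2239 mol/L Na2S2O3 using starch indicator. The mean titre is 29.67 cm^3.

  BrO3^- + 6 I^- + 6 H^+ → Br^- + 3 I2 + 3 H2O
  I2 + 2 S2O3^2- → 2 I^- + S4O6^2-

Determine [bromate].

n(S2O3^2-) = 0.02967 × 0.2239 = 6.643 × 10^-3 mol
n(I2) = n(S2O3^2-)/2 = 3.322 × 10^-3 mol
From the 1:3 ratio, n(BrO3^-) in the aliquot = 1/3 × 3.322 × 10^-3 = 1.107 × 10^-3 mol
[BrO3^-] = 1.107 × 10^-3 / 0.01014 = 0.1092 mol/L

0.1092 mol/L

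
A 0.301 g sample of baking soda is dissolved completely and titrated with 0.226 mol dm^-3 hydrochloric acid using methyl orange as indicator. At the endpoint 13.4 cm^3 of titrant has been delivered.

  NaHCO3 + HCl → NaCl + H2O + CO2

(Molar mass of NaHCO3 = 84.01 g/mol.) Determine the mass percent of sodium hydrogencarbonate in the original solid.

n(HCl) = 0.0134 L × 0.226 mol/L = 3.03 × 10^-3 mol
n(NaHCO3) = 3.03 × 10^-3 mol (1:1 ratio)
mass of NaHCO3 = 3.03 × 10^-3 × 84.01 g/mol = 0.254 g
% NaHCO3 = 0.254 / 0.301 × 100 = 84.5 %

84.5 %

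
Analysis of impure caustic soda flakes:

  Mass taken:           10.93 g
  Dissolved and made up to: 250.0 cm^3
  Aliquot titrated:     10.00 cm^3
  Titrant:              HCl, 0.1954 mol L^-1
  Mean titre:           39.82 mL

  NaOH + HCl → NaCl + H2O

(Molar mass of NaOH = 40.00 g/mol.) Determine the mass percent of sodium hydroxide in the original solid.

71.19 %

n(HCl) per titration = 0.03982 × 0.1954 = 7.781 × 10^-3 mol
n(NaOH) in each aliquot = 7.781 × 10^-3 mol (1:1 ratio)
n(NaOH) in the whole flask = 7.781 × 10^-3 × 250.0/10.00 = 0.1945 mol
mass of NaOH = 0.1945 × 40.00 = 7.781 g
% NaOH = 7.781 / 10.93 × 100 = 71.19 %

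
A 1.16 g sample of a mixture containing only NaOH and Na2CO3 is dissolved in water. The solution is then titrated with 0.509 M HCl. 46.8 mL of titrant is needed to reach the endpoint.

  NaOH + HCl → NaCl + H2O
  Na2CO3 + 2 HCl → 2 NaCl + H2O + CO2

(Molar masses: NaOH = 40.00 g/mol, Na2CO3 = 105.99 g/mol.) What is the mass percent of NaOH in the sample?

27.2 %

n(HCl) = 0.0468 × 0.509 = 0.0238 mol
Let x = n(NaOH), y = n(Na2CO3).
Titrant: 1x + 2y = 0.0238;  mass: 40.00x + 105.99y = 1.16
Solving, x = 7.88 × 10^-3 mol, y = 7.97 × 10^-3 mol
mass of NaOH = 7.88 × 10^-3 × 40.00 = 0.315 g
% NaOH = 0.315 / 1.16 × 100 = 27.2 %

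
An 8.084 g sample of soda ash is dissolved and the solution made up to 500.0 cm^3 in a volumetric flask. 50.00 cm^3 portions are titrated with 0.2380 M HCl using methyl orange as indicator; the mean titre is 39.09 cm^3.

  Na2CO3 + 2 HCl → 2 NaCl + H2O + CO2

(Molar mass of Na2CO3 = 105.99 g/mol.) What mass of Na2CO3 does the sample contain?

4.930 g

n(HCl) per titration = 0.03909 × 0.2380 = 9.303 × 10^-3 mol
From the 1:2 ratio, n(Na2CO3) in each aliquot = 1/2 × 9.303 × 10^-3 = 4.652 × 10^-3 mol
n(Na2CO3) in the whole flask = 4.652 × 10^-3 × 500.0/50.00 = 0.04652 mol
mass of Na2CO3 = 0.04652 × 105.99 = 4.930 g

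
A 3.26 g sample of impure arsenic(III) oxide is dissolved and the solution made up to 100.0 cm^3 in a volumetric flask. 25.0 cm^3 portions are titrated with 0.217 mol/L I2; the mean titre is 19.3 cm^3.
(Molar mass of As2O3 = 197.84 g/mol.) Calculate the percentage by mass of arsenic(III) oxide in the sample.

50.8 %

As2O3 + 2 I2 + 2 H2O → As2O5 + 4 HI
n(I2) per titration = 0.0193 × 0.217 = 4.19 × 10^-3 mol
From the 1:2 ratio, n(As2O3) in each aliquot = 1/2 × 4.19 × 10^-3 = 2.09 × 10^-3 mol
n(As2O3) in the whole flask = 2.09 × 10^-3 × 100.0/25.0 = 8.38 × 10^-3 mol
mass of As2O3 = 8.38 × 10^-3 × 197.84 = 1.66 g
% As2O3 = 1.66 / 3.26 × 100 = 50.8 %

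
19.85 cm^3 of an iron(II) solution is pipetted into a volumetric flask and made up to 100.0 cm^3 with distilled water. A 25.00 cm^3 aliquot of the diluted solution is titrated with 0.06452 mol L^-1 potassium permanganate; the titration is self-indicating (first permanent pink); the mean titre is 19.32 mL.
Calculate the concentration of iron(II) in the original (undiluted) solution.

1.256 mol/L

MnO4^- + 5 Fe^2+ + 8 H^+ → Mn^2+ + 5 Fe^3+ + 4 H2O
n(KMnO4) = 0.01932 × 0.06452 = 1.247 × 10^-3 mol
From the 5:1 ratio, n(Fe2+) in the aliquot = 5/1 × 1.247 × 10^-3 = 6.233 × 10^-3 mol
[Fe2+]_dilute = 6.233 × 10^-3 / 0.02500 = 0.2493 mol/L
Dilution factor = 100.0 / 19.85 = 5.038
[Fe2+]_stock = 0.2493 × 5.038 = 1.256 mol/L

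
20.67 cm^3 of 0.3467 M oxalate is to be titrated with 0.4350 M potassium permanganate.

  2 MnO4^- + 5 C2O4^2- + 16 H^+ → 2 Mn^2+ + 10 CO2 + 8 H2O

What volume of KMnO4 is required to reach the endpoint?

6.590 mL

n(C2O4^2-) = 0.02067 L × 0.3467 mol/L = 7.166 × 10^-3 mol
From the 2:5 stoichiometry, n(KMnO4) = 2/5 × 7.166 × 10^-3 = 2.867 × 10^-3 mol
V(KMnO4) = 2.867 × 10^-3 mol / 0.4350 mol/L = 0.006590 L = 6.590 mL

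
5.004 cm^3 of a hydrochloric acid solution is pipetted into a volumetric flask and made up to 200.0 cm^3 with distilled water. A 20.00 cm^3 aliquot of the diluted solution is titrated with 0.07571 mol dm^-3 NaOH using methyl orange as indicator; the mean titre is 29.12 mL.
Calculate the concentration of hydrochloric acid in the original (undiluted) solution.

4.406 mol/L

HCl + NaOH → NaCl + H2O
n(NaOH) = 0.02912 × 0.07571 = 2.205 × 10^-3 mol
n(HCl) in the aliquot = 2.205 × 10^-3 mol (1:1 ratio)
[HCl]_dilute = 2.205 × 10^-3 / 0.02000 = 0.1102 mol/L
Dilution factor = 200.0 / 5.004 = 39.97
[HCl]_stock = 0.1102 × 39.97 = 4.406 mol/L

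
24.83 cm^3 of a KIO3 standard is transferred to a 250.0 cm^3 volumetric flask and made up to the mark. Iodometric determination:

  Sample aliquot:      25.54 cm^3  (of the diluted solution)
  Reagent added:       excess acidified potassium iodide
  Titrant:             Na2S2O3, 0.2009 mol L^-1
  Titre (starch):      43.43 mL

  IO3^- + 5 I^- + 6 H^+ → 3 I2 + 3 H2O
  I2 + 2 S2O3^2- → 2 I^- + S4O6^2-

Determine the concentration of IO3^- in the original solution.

n(S2O3^2-) = 0.04343 × 0.2009 = 8.725 × 10^-3 mol
n(I2) = n(S2O3^2-)/2 = 4.363 × 10^-3 mol
From the 1:3 ratio, n(IO3^-) in the aliquot = 1/3 × 4.363 × 10^-3 = 1.454 × 10^-3 mol
[IO3^-]_dilute = 1.454 × 10^-3 / 0.02554 = 0.05694 mol/L
[IO3^-]_original = 0.05694 × 250.0/24.83 = 0.5733 mol/L

0.5733 mol/L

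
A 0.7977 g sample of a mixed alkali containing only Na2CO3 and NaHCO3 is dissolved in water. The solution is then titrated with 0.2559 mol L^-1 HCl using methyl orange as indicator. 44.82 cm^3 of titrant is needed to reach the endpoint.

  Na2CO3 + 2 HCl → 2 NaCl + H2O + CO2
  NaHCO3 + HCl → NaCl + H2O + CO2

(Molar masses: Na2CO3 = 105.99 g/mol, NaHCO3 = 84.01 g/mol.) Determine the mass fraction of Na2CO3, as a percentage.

35.52 %

n(HCl) = 0.04482 × 0.2559 = 0.01147 mol
Let x = n(Na2CO3), y = n(NaHCO3).
Titrant: 2x + 1y = 0.01147;  mass: 105.99x + 84.01y = 0.7977
Solving, x = 2.674 × 10^-3 mol, y = 6.122 × 10^-3 mol
mass of Na2CO3 = 2.674 × 10^-3 × 105.99 = 0.2834 g
% Na2CO3 = 0.2834 / 0.7977 × 100 = 35.52 %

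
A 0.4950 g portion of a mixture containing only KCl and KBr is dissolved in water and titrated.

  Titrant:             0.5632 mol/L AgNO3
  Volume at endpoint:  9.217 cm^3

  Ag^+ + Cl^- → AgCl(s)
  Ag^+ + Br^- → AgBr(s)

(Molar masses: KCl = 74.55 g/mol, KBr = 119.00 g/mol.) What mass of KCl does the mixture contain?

n(AgNO3) = 0.009217 × 0.5632 = 5.191 × 10^-3 mol
Let x = n(KCl), y = n(KBr).
Titrant: 1x + 1y = 5.191 × 10^-3;  mass: 74.55x + 119.00y = 0.4950
Solving, x = 2.761 × 10^-3 mol, y = 2.430 × 10^-3 mol
mass of KCl = 2.761 × 10^-3 × 74.55 = 0.2058 g

0.2058 g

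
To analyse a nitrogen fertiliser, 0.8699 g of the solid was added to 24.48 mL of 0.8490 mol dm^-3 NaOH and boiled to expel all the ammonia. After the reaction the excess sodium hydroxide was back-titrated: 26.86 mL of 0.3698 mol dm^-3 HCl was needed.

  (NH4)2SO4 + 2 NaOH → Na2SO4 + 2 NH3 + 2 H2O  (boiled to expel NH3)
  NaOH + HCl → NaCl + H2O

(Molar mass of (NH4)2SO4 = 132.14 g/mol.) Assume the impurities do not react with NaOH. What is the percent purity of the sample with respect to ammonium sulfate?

82.41 %

n(NaOH) added = 0.02448 × 0.8490 = 0.02078 mol
n(HCl) used in back-titration = 0.02686 × 0.3698 = 9.933 × 10^-3 mol
n(NaOH) left over = 9.933 × 10^-3 mol (1:1 ratio)
n(NaOH) consumed by analyte = 0.02078 − 9.933 × 10^-3 = 0.01085 mol
From the 1:2 ratio, n((NH4)2SO4) = 1/2 × 0.01085 = 5.425 × 10^-3 mol
mass of (NH4)2SO4 = 5.425 × 10^-3 × 132.14 = 0.7169 g
% (NH4)2SO4 = 0.7169 / 0.8699 × 100 = 82.41 %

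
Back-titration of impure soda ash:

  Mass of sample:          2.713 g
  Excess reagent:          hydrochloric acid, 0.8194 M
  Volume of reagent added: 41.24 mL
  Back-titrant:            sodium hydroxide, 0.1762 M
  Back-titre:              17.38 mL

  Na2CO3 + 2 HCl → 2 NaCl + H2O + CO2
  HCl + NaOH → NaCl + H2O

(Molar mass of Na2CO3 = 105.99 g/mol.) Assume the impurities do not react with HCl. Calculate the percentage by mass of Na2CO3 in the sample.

n(HCl) added = 0.04124 × 0.8194 = 0.03379 mol
n(NaOH) used in back-titration = 0.01738 × 0.1762 = 3.062 × 10^-3 mol
n(HCl) left over = 3.062 × 10^-3 mol (1:1 ratio)
n(HCl) consumed by analyte = 0.03379 − 3.062 × 10^-3 = 0.03073 mol
From the 1:2 ratio, n(Na2CO3) = 1/2 × 0.03073 = 0.01536 mol
mass of Na2CO3 = 0.01536 × 105.99 = 1.629 g
% Na2CO3 = 1.629 / 2.713 × 100 = 60.03 %

60.03 %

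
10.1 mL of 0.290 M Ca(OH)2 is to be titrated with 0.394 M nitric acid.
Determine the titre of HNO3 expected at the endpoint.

Ca(OH)2 + 2 HNO3 → Ca(NO3)2 + 2 H2O
n(Ca(OH)2) = 0.0101 L × 0.290 mol/L = 2.93 × 10^-3 mol
From the 2:1 stoichiometry, n(HNO3) = 2/1 × 2.93 × 10^-3 = 5.86 × 10^-3 mol
V(HNO3) = 5.86 × 10^-3 mol / 0.394 mol/L = 0.0149 L = 14.9 mL

14.9 mL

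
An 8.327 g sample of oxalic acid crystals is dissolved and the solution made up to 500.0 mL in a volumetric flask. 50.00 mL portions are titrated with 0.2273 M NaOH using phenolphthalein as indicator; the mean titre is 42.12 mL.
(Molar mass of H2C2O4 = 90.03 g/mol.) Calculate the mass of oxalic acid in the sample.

H2C2O4 + 2 NaOH → Na2C2O4 + 2 H2O
n(NaOH) per titration = 0.04212 × 0.2273 = 9.574 × 10^-3 mol
From the 1:2 ratio, n(H2C2O4) in each aliquot = 1/2 × 9.574 × 10^-3 = 4.787 × 10^-3 mol
n(H2C2O4) in the whole flask = 4.787 × 10^-3 × 500.0/50.00 = 0.04787 mol
mass of H2C2O4 = 0.04787 × 90.03 = 4.310 g

4.310 g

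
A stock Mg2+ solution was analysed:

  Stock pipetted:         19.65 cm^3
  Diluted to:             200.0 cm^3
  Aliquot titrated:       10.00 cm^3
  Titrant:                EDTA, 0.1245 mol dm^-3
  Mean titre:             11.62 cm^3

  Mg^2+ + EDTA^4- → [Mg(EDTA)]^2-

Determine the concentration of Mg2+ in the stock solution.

n(EDTA) = 0.01162 × 0.1245 = 1.447 × 10^-3 mol
n(Mg2+) in the aliquot = 1.447 × 10^-3 mol (1:1 ratio)
[Mg2+]_dilute = 1.447 × 10^-3 / 0.01000 = 0.1447 mol/L
Dilution factor = 200.0 / 19.65 = 10.18
[Mg2+]_stock = 0.1447 × 10.18 = 1.472 mol/L

1.472 mol/L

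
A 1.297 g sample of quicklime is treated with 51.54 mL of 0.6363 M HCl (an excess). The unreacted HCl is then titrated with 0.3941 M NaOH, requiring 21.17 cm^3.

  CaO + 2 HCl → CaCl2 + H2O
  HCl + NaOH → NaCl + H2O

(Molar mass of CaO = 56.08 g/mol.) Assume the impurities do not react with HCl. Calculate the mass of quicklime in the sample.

n(HCl) added = 0.05154 × 0.6363 = 0.03279 mol
n(NaOH) used in back-titration = 0.02117 × 0.3941 = 8.343 × 10^-3 mol
n(HCl) left over = 8.343 × 10^-3 mol (1:1 ratio)
n(HCl) consumed by analyte = 0.03279 − 8.343 × 10^-3 = 0.02445 mol
From the 1:2 ratio, n(CaO) = 1/2 × 0.02445 = 0.01223 mol
mass of CaO = 0.01223 × 56.08 = 0.6856 g

0.6856 g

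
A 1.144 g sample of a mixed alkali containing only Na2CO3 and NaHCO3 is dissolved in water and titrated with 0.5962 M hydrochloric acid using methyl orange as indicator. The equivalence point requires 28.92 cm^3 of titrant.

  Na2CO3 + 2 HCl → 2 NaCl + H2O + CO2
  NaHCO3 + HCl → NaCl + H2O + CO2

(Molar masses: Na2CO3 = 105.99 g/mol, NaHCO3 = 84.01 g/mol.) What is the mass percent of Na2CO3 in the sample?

45.48 %

n(HCl) = 0.02892 × 0.5962 = 0.01724 mol
Let x = n(Na2CO3), y = n(NaHCO3).
Titrant: 2x + 1y = 0.01724;  mass: 105.99x + 84.01y = 1.144
Solving, x = 4.909 × 10^-3 mol, y = 7.424 × 10^-3 mol
mass of Na2CO3 = 4.909 × 10^-3 × 105.99 = 0.5203 g
% Na2CO3 = 0.5203 / 1.144 × 100 = 45.48 %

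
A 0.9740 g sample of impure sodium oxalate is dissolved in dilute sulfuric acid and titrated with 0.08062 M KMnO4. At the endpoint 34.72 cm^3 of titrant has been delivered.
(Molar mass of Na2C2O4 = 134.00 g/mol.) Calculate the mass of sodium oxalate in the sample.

0.9377 g

2 MnO4^- + 5 C2O4^2- + 16 H^+ → 2 Mn^2+ + 10 CO2 + 8 H2O
n(KMnO4) = 0.03472 L × 0.08062 mol/L = 2.799 × 10^-3 mol
From the 5:2 ratio, n(Na2C2O4) = 5/2 × 2.799 × 10^-3 = 6.998 × 10^-3 mol
mass of Na2C2O4 = 6.998 × 10^-3 × 134.00 g/mol = 0.9377 g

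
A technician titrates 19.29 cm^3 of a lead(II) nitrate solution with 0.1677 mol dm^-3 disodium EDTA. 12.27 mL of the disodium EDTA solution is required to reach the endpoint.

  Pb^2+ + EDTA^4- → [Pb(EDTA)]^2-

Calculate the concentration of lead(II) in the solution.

n(EDTA) = 0.01227 L × 0.1677 mol/L = 2.058 × 10^-3 mol
n(Pb2+) = 2.058 × 10^-3 mol (1:1 mole ratio)
[Pb2+] = 2.058 × 10^-3 mol / 0.01929 L = 0.1067 mol/L

0.1067 mol/L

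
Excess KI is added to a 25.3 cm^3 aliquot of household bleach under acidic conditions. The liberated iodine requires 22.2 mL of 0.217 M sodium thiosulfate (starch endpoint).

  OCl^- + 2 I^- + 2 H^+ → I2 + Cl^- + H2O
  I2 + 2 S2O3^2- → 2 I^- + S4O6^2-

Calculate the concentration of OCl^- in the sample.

n(S2O3^2-) = 0.0222 × 0.217 = 4.82 × 10^-3 mol
n(I2) = n(S2O3^2-)/2 = 2.41 × 10^-3 mol
n(OCl^-) in the aliquot = 2.41 × 10^-3 mol (1:1 ratio)
[OCl^-] = 2.41 × 10^-3 / 0.0253 = 0.0952 mol/L

0.0952 M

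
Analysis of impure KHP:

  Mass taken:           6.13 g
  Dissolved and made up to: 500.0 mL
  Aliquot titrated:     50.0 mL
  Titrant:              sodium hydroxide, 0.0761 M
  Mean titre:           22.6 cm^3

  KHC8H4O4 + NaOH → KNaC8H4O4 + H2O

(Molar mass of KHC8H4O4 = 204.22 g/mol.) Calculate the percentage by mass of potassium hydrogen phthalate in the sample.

n(NaOH) per titration = 0.0226 × 0.0761 = 1.72 × 10^-3 mol
n(KHC8H4O4) in each aliquot = 1.72 × 10^-3 mol (1:1 ratio)
n(KHC8H4O4) in the whole flask = 1.72 × 10^-3 × 500.0/50.0 = 0.0172 mol
mass of KHC8H4O4 = 0.0172 × 204.22 = 3.51 g
% KHC8H4O4 = 3.51 / 6.13 × 100 = 57.3 %

57.3 %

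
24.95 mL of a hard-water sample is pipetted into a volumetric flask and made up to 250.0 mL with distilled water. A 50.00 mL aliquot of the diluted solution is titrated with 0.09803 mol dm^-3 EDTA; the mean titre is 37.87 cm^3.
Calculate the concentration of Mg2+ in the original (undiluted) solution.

Mg^2+ + EDTA^4- → [Mg(EDTA)]^2-
n(EDTA) = 0.03787 × 0.09803 = 3.712 × 10^-3 mol
n(Mg2+) in the aliquot = 3.712 × 10^-3 mol (1:1 ratio)
[Mg2+]_dilute = 3.712 × 10^-3 / 0.05000 = 0.07425 mol/L
Dilution factor = 250.0 / 24.95 = 10.02
[Mg2+]_stock = 0.07425 × 10.02 = 0.7440 mol/L

0.7440 mol/L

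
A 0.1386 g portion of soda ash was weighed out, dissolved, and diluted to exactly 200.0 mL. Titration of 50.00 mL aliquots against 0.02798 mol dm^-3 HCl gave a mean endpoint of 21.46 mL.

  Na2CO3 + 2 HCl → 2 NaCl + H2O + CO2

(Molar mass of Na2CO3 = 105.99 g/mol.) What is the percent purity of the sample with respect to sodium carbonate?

91.84 %

n(HCl) per titration = 0.02146 × 0.02798 = 6.005 × 10^-4 mol
From the 1:2 ratio, n(Na2CO3) in each aliquot = 1/2 × 6.005 × 10^-4 = 3.002 × 10^-4 mol
n(Na2CO3) in the whole flask = 3.002 × 10^-4 × 200.0/50.00 = 1.201 × 10^-3 mol
mass of Na2CO3 = 1.201 × 10^-3 × 105.99 = 0.1273 g
% Na2CO3 = 0.1273 / 0.1386 × 100 = 91.84 %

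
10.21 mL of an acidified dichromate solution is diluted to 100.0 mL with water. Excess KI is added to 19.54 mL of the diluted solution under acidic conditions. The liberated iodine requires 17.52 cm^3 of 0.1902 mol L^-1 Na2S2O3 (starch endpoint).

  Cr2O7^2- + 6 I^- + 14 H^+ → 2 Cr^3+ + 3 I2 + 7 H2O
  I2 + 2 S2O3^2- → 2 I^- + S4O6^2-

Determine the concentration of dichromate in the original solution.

n(S2O3^2-) = 0.01752 × 0.1902 = 3.332 × 10^-3 mol
n(I2) = n(S2O3^2-)/2 = 1.666 × 10^-3 mol
From the 1:3 ratio, n(Cr2O7^2-) in the aliquot = 1/3 × 1.666 × 10^-3 = 5.554 × 10^-4 mol
[Cr2O7^2-]_dilute = 5.554 × 10^-4 / 0.01954 = 0.02842 mol/L
[Cr2O7^2-]_original = 0.02842 × 100.0/10.21 = 0.2784 mol/L

0.2784 mol/L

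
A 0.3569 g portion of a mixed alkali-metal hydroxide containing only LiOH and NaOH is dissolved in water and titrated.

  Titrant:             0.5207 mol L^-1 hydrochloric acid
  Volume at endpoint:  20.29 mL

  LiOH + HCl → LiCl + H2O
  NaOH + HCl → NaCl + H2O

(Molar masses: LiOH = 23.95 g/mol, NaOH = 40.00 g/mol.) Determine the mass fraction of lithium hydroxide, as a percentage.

n(HCl) = 0.02029 × 0.5207 = 0.01057 mol
Let x = n(LiOH), y = n(NaOH).
Titrant: 1x + 1y = 0.01057;  mass: 23.95x + 40.00y = 0.3569
Solving, x = 4.093 × 10^-3 mol, y = 6.472 × 10^-3 mol
mass of LiOH = 4.093 × 10^-3 × 23.95 = 0.09804 g
% LiOH = 0.09804 / 0.3569 × 100 = 27.47 %

27.47 %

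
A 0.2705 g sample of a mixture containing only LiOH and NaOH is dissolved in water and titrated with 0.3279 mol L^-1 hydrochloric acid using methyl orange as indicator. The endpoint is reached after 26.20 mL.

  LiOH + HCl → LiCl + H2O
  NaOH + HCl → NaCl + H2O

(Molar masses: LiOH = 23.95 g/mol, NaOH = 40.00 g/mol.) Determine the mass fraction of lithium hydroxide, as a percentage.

40.35 %

n(HCl) = 0.02620 × 0.3279 = 8.591 × 10^-3 mol
Let x = n(LiOH), y = n(NaOH).
Titrant: 1x + 1y = 8.591 × 10^-3;  mass: 23.95x + 40.00y = 0.2705
Solving, x = 4.557 × 10^-3 mol, y = 4.034 × 10^-3 mol
mass of LiOH = 4.557 × 10^-3 × 23.95 = 0.1091 g
% LiOH = 0.1091 / 0.2705 × 100 = 40.35 %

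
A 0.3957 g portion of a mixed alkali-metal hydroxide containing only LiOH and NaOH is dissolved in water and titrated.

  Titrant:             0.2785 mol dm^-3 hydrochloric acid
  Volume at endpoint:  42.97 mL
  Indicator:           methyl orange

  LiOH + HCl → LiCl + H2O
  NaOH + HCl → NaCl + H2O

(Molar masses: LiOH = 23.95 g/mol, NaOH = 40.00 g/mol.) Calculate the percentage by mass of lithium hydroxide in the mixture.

31.29 %

n(HCl) = 0.04297 × 0.2785 = 0.01197 mol
Let x = n(LiOH), y = n(NaOH).
Titrant: 1x + 1y = 0.01197;  mass: 23.95x + 40.00y = 0.3957
Solving, x = 5.170 × 10^-3 mol, y = 6.797 × 10^-3 mol
mass of LiOH = 5.170 × 10^-3 × 23.95 = 0.1238 g
% LiOH = 0.1238 / 0.3957 × 100 = 31.29 %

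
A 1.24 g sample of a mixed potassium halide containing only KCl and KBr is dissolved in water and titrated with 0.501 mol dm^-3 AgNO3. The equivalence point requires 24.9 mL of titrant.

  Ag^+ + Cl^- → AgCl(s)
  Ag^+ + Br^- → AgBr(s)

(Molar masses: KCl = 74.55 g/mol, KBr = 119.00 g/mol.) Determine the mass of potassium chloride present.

n(AgNO3) = 0.0249 × 0.501 = 0.0125 mol
Let x = n(KCl), y = n(KBr).
Titrant: 1x + 1y = 0.0125;  mass: 74.55x + 119.00y = 1.24
Solving, x = 5.50 × 10^-3 mol, y = 6.97 × 10^-3 mol
mass of KCl = 5.50 × 10^-3 × 74.55 = 0.410 g

0.410 g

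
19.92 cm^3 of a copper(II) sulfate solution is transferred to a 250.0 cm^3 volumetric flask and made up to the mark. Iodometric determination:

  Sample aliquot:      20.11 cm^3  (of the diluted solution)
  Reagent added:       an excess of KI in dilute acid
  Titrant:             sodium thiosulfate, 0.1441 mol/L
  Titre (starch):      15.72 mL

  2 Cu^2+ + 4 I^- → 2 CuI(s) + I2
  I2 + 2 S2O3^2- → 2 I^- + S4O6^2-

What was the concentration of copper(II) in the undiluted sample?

n(S2O3^2-) = 0.01572 × 0.1441 = 2.265 × 10^-3 mol
n(I2) = n(S2O3^2-)/2 = 1.133 × 10^-3 mol
From the 2:1 ratio, n(Cu2+) in the aliquot = 2/1 × 1.133 × 10^-3 = 2.265 × 10^-3 mol
[Cu2+]_dilute = 2.265 × 10^-3 / 0.02011 = 0.1126 mol/L
[Cu2+]_original = 0.1126 × 250.0/19.92 = 1.414 mol/L

1.414 mol/L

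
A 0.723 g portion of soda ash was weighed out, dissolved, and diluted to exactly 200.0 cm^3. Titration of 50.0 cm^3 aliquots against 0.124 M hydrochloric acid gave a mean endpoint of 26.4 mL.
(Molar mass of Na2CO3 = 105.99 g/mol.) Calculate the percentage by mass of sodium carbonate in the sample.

Na2CO3 + 2 HCl → 2 NaCl + H2O + CO2
n(HCl) per titration = 0.0264 × 0.124 = 3.27 × 10^-3 mol
From the 1:2 ratio, n(Na2CO3) in each aliquot = 1/2 × 3.27 × 10^-3 = 1.64 × 10^-3 mol
n(Na2CO3) in the whole flask = 1.64 × 10^-3 × 200.0/50.0 = 6.55 × 10^-3 mol
mass of Na2CO3 = 6.55 × 10^-3 × 105.99 = 0.694 g
% Na2CO3 = 0.694 / 0.723 × 100 = 96.0 %

96.0 %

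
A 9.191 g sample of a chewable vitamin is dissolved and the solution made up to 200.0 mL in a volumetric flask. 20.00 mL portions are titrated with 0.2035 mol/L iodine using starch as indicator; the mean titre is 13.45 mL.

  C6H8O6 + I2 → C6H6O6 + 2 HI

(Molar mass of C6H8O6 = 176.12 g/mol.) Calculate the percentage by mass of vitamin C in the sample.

52.45 %

n(I2) per titration = 0.01345 × 0.2035 = 2.737 × 10^-3 mol
n(C6H8O6) in each aliquot = 2.737 × 10^-3 mol (1:1 ratio)
n(C6H8O6) in the whole flask = 2.737 × 10^-3 × 200.0/20.00 = 0.02737 mol
mass of C6H8O6 = 0.02737 × 176.12 = 4.821 g
% C6H8O6 = 4.821 / 9.191 × 100 = 52.45 %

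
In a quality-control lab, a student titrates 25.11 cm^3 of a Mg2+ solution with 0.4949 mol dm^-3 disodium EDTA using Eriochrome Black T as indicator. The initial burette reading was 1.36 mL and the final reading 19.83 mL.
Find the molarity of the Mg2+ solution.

Mg^2+ + EDTA^4- → [Mg(EDTA)]^2-
n(EDTA) = 0.01847 L × 0.4949 mol/L = 9.141 × 10^-3 mol
n(Mg2+) = 9.141 × 10^-3 mol (1:1 mole ratio)
[Mg2+] = 9.141 × 10^-3 mol / 0.02511 L = 0.3640 mol/L

0.3640 mol/L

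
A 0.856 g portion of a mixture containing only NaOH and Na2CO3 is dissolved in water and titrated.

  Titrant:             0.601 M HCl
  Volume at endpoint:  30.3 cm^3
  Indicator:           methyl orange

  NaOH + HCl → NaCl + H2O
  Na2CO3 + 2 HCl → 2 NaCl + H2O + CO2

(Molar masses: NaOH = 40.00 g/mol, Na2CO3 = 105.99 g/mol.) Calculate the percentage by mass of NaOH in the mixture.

n(HCl) = 0.0303 × 0.601 = 0.0182 mol
Let x = n(NaOH), y = n(Na2CO3).
Titrant: 1x + 2y = 0.0182;  mass: 40.00x + 105.99y = 0.856
Solving, x = 8.39 × 10^-3 mol, y = 4.91 × 10^-3 mol
mass of NaOH = 8.39 × 10^-3 × 40.00 = 0.336 g
% NaOH = 0.336 / 0.856 × 100 = 39.2 %

39.2 %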